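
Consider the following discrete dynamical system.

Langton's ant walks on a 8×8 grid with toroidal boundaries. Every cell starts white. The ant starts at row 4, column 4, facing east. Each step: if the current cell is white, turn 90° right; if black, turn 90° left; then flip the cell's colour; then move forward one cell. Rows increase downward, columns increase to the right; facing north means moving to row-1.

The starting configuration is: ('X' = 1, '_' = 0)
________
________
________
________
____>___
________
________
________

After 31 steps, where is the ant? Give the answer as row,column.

2,3

0) ________
________
________
________
____>___
________
________
________
1) ________
________
________
________
____X___
____v___
________
________
2) ________
________
________
________
____X___
___<X___
________
________
3) ________
________
________
________
___^X___
___XX___
________
________
4) ________
________
________
________
___X>___
___XX___
________
________
5) ________
________
________
____^___
___X____
___XX___
________
________
6) ________
________
________
____X>__
___X____
___XX___
________
________
7) ________
________
________
____XX__
___X_v__
___XX___
________
________
8) ________
________
________
____XX__
___X<X__
___XX___
________
________
9) ________
________
________
____^X__
___XXX__
___XX___
________
________
10) ________
________
________
___<_X__
___XXX__
___XX___
________
________
11) ________
________
___^____
___X_X__
___XXX__
___XX___
________
________
12) ________
________
___X>___
___X_X__
___XXX__
___XX___
________
________
13) ________
________
___XX___
___XvX__
___XXX__
___XX___
________
________
14) ________
________
___XX___
___<XX__
___XXX__
___XX___
________
________
15) ________
________
___XX___
____XX__
___vXX__
___XX___
________
________
16) ________
________
___XX___
____XX__
____>X__
___XX___
________
________
17) ________
________
___XX___
____^X__
_____X__
___XX___
________
________
18) ________
________
___XX___
___<_X__
_____X__
___XX___
________
________
19) ________
________
___^X___
___X_X__
_____X__
___XX___
________
________
20) ________
________
__<_X___
___X_X__
_____X__
___XX___
________
________
21) ________
__^_____
__X_X___
___X_X__
_____X__
___XX___
________
________
22) ________
__X>____
__X_X___
___X_X__
_____X__
___XX___
________
________
23) ________
__XX____
__XvX___
___X_X__
_____X__
___XX___
________
________
24) ________
__XX____
__<XX___
___X_X__
_____X__
___XX___
________
________
25) ________
__XX____
___XX___
__vX_X__
_____X__
___XX___
________
________
26) ________
__XX____
___XX___
_<XX_X__
_____X__
___XX___
________
________
27) ________
__XX____
_^_XX___
_XXX_X__
_____X__
___XX___
________
________
28) ________
__XX____
_X>XX___
_XXX_X__
_____X__
___XX___
________
________
29) ________
__XX____
_XXXX___
_XvX_X__
_____X__
___XX___
________
________
30) ________
__XX____
_XXXX___
_X_>_X__
_____X__
___XX___
________
________
31) ________
__XX____
_XX^X___
_X___X__
_____X__
___XX___
________
________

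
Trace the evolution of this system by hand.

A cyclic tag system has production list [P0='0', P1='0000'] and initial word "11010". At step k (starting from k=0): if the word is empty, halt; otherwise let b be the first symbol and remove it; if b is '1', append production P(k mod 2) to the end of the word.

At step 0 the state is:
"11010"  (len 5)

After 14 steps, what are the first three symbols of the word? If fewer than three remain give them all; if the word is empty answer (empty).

(empty)

[0] "11010"  (len 5)
[1] "10100"  (len 5)
[2] "01000000"  (len 8)
[3] "1000000"  (len 7)
[4] "0000000000"  (len 10)
[5] "000000000"  (len 9)
[6] "00000000"  (len 8)
[7] "0000000"  (len 7)
[8] "000000"  (len 6)
[9] "00000"  (len 5)
[10] "0000"  (len 4)
[11] "000"  (len 3)
[12] "00"  (len 2)
[13] "0"  (len 1)
[14] (halted — word empty)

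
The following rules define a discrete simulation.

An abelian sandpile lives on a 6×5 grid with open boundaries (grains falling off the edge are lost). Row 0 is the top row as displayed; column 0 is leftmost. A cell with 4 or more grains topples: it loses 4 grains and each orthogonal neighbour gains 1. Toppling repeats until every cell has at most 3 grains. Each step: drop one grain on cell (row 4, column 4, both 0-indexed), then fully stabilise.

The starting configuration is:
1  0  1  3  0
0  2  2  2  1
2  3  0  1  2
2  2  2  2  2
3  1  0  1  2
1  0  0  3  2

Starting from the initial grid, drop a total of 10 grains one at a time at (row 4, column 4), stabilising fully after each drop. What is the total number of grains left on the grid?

46

k=0  1  0  1  3  0
0  2  2  2  1
2  3  0  1  2
2  2  2  2  2
3  1  0  1  2
1  0  0  3  2
k=1  1  0  1  3  0
0  2  2  2  1
2  3  0  1  2
2  2  2  2  2
3  1  0  1  3
1  0  0  3  2
k=2  1  0  1  3  0
0  2  2  2  1
2  3  0  1  2
2  2  2  2  3
3  1  0  2  0
1  0  0  3  3
k=3  1  0  1  3  0
0  2  2  2  1
2  3  0  1  2
2  2  2  2  3
3  1  0  2  1
1  0  0  3  3
k=4  1  0  1  3  0
0  2  2  2  1
2  3  0  1  2
2  2  2  2  3
3  1  0  2  2
1  0  0  3  3
k=5  1  0  1  3  0
0  2  2  2  1
2  3  0  1  2
2  2  2  2  3
3  1  0  2  3
1  0  0  3  3
k=6  1  0  1  3  0
0  2  2  2  1
2  3  0  2  3
2  2  3  0  1
3  1  1  1  3
1  0  1  1  1
k=7  1  0  1  3  0
0  2  2  2  1
2  3  0  2  3
2  2  3  0  2
3  1  1  2  0
1  0  1  1  2
k=8  1  0  1  3  0
0  2  2  2  1
2  3  0  2  3
2  2  3  0  2
3  1  1  2  1
1  0  1  1  2
k=9  1  0  1  3  0
0  2  2  2  1
2  3  0  2  3
2  2  3  0  2
3  1  1  2  2
1  0  1  1  2
k=10  1  0  1  3  0
0  2  2  2  1
2  3  0  2  3
2  2  3  0  2
3  1  1  2  3
1  0  1  1  2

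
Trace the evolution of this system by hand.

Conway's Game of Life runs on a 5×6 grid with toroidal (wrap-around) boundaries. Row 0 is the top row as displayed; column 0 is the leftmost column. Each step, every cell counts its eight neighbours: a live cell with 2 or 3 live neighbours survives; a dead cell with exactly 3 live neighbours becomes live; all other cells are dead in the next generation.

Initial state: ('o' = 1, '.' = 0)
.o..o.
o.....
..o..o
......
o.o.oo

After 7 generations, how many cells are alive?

gen 0: .o..o.
o.....
..o..o
......
o.o.oo
gen 1: .o.oo.
oo...o
......
oo.oo.
oo.ooo
gen 2: ...o..
ooo.oo
..o.o.
.o.o..
......
gen 3: oooooo
ooo.oo
....o.
..oo..
..o...
gen 4: ......
......
o...o.
..oo..
o....o
gen 5: ......
......
...o..
oo.oo.
......
gen 6: ......
......
..ooo.
..ooo.
......
gen 7: ......
...o..
..o.o.
..o.o.
...o..

6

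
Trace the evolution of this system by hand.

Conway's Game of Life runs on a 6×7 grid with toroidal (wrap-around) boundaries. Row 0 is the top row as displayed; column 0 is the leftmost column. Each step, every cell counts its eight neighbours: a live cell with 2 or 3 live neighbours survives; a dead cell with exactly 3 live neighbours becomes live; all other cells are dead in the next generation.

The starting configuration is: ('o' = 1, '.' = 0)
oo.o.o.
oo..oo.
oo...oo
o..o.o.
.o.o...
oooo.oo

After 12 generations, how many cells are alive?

gen 0: oo.o.o.
oo..oo.
oo...oo
o..o.o.
.o.o...
oooo.oo
gen 1: ...o...
.......
..o....
.....o.
...o.o.
...o.o.
gen 2: ....o..
.......
.......
....o..
.....oo
..oo...
gen 3: ...o...
.......
.......
.....o.
...ooo.
...ooo.
gen 4: ...o...
.......
.......
.....o.
...o..o
..o..o.
gen 5: .......
.......
.......
.......
....ooo
..ooo..
gen 6: ...o...
.......
.......
.....o.
....oo.
...oo..
gen 7: ...oo..
.......
.......
....oo.
...o.o.
...o.o.
gen 8: ...oo..
.......
.......
....oo.
...o.oo
..oo.o.
gen 9: ..ooo..
.......
.......
....ooo
..oo..o
..o..oo
gen 10: ..oooo.
...o...
.....o.
...oooo
o.oo...
.o...oo
gen 11: ..oo.oo
..oo.o.
...o.oo
..oo.oo
oooo...
oo...oo
gen 12: ...o...
.......
.......
.....o.
...o...
.....o.

4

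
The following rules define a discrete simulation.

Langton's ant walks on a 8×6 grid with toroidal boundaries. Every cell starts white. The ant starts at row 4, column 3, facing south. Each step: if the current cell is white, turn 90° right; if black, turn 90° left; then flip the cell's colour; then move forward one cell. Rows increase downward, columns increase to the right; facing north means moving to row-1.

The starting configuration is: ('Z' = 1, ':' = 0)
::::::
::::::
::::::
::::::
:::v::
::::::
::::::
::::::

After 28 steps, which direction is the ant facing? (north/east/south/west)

south

0) ::::::
::::::
::::::
::::::
:::v::
::::::
::::::
::::::
1) ::::::
::::::
::::::
::::::
::<Z::
::::::
::::::
::::::
2) ::::::
::::::
::::::
::^:::
::ZZ::
::::::
::::::
::::::
3) ::::::
::::::
::::::
::Z>::
::ZZ::
::::::
::::::
::::::
4) ::::::
::::::
::::::
::ZZ::
::Zv::
::::::
::::::
::::::
5) ::::::
::::::
::::::
::ZZ::
::Z:>:
::::::
::::::
::::::
6) ::::::
::::::
::::::
::ZZ::
::Z:Z:
::::v:
::::::
::::::
7) ::::::
::::::
::::::
::ZZ::
::Z:Z:
:::<Z:
::::::
::::::
8) ::::::
::::::
::::::
::ZZ::
::Z^Z:
:::ZZ:
::::::
::::::
9) ::::::
::::::
::::::
::ZZ::
::ZZ>:
:::ZZ:
::::::
::::::
10) ::::::
::::::
::::::
::ZZ^:
::ZZ::
:::ZZ:
::::::
::::::
11) ::::::
::::::
::::::
::ZZZ>
::ZZ::
:::ZZ:
::::::
::::::
12) ::::::
::::::
::::::
::ZZZZ
::ZZ:v
:::ZZ:
::::::
::::::
13) ::::::
::::::
::::::
::ZZZZ
::ZZ<Z
:::ZZ:
::::::
::::::
14) ::::::
::::::
::::::
::ZZ^Z
::ZZZZ
:::ZZ:
::::::
::::::
15) ::::::
::::::
::::::
::Z<:Z
::ZZZZ
:::ZZ:
::::::
::::::
16) ::::::
::::::
::::::
::Z::Z
::ZvZZ
:::ZZ:
::::::
::::::
17) ::::::
::::::
::::::
::Z::Z
::Z:>Z
:::ZZ:
::::::
::::::
18) ::::::
::::::
::::::
::Z:^Z
::Z::Z
:::ZZ:
::::::
::::::
19) ::::::
::::::
::::::
::Z:Z>
::Z::Z
:::ZZ:
::::::
::::::
20) ::::::
::::::
:::::^
::Z:Z:
::Z::Z
:::ZZ:
::::::
::::::
21) ::::::
::::::
>::::Z
::Z:Z:
::Z::Z
:::ZZ:
::::::
::::::
22) ::::::
::::::
Z::::Z
v:Z:Z:
::Z::Z
:::ZZ:
::::::
::::::
23) ::::::
::::::
Z::::Z
Z:Z:Z<
::Z::Z
:::ZZ:
::::::
::::::
24) ::::::
::::::
Z::::^
Z:Z:ZZ
::Z::Z
:::ZZ:
::::::
::::::
25) ::::::
::::::
Z:::<:
Z:Z:ZZ
::Z::Z
:::ZZ:
::::::
::::::
26) ::::::
::::^:
Z:::Z:
Z:Z:ZZ
::Z::Z
:::ZZ:
::::::
::::::
27) ::::::
::::Z>
Z:::Z:
Z:Z:ZZ
::Z::Z
:::ZZ:
::::::
::::::
28) ::::::
::::ZZ
Z:::Zv
Z:Z:ZZ
::Z::Z
:::ZZ:
::::::
::::::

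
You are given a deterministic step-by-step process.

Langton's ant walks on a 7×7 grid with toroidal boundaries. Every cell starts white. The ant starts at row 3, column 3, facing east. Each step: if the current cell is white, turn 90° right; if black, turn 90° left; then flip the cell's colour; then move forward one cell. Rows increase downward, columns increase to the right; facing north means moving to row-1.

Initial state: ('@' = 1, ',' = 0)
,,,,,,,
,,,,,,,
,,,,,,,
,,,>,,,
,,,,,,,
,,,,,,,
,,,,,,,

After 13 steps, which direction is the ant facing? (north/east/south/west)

k=0  ,,,,,,,
,,,,,,,
,,,,,,,
,,,>,,,
,,,,,,,
,,,,,,,
,,,,,,,
k=1  ,,,,,,,
,,,,,,,
,,,,,,,
,,,@,,,
,,,v,,,
,,,,,,,
,,,,,,,
k=2  ,,,,,,,
,,,,,,,
,,,,,,,
,,,@,,,
,,<@,,,
,,,,,,,
,,,,,,,
k=3  ,,,,,,,
,,,,,,,
,,,,,,,
,,^@,,,
,,@@,,,
,,,,,,,
,,,,,,,
k=4  ,,,,,,,
,,,,,,,
,,,,,,,
,,@>,,,
,,@@,,,
,,,,,,,
,,,,,,,
k=5  ,,,,,,,
,,,,,,,
,,,^,,,
,,@,,,,
,,@@,,,
,,,,,,,
,,,,,,,
k=6  ,,,,,,,
,,,,,,,
,,,@>,,
,,@,,,,
,,@@,,,
,,,,,,,
,,,,,,,
k=7  ,,,,,,,
,,,,,,,
,,,@@,,
,,@,v,,
,,@@,,,
,,,,,,,
,,,,,,,
k=8  ,,,,,,,
,,,,,,,
,,,@@,,
,,@<@,,
,,@@,,,
,,,,,,,
,,,,,,,
k=9  ,,,,,,,
,,,,,,,
,,,^@,,
,,@@@,,
,,@@,,,
,,,,,,,
,,,,,,,
k=10  ,,,,,,,
,,,,,,,
,,<,@,,
,,@@@,,
,,@@,,,
,,,,,,,
,,,,,,,
k=11  ,,,,,,,
,,^,,,,
,,@,@,,
,,@@@,,
,,@@,,,
,,,,,,,
,,,,,,,
k=12  ,,,,,,,
,,@>,,,
,,@,@,,
,,@@@,,
,,@@,,,
,,,,,,,
,,,,,,,
k=13  ,,,,,,,
,,@@,,,
,,@v@,,
,,@@@,,
,,@@,,,
,,,,,,,
,,,,,,,

south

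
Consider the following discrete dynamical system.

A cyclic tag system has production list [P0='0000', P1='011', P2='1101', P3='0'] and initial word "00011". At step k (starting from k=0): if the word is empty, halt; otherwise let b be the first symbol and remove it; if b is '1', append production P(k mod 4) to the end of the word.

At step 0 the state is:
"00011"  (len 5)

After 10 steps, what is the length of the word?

t=0: "00011"  (len 5)
t=1: "0011"  (len 4)
t=2: "011"  (len 3)
t=3: "11"  (len 2)
t=4: "10"  (len 2)
t=5: "00000"  (len 5)
t=6: "0000"  (len 4)
t=7: "000"  (len 3)
t=8: "00"  (len 2)
t=9: "0"  (len 1)
t=10: (halted — word empty)

0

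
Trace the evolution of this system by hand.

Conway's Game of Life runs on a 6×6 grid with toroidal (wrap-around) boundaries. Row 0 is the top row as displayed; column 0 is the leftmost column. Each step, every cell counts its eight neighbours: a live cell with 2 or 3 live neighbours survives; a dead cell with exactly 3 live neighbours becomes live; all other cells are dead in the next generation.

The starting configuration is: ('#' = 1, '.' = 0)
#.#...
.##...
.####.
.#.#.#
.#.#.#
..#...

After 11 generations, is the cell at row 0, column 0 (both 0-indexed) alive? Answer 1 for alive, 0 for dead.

gen 0: #.#...
.##...
.####.
.#.#.#
.#.#.#
..#...
gen 1: ..##..
#.....
....#.
.#...#
.#.#..
#.##..
gen 2: ..##..
...#..
#....#
#.#.#.
.#.##.
....#.
gen 3: ..###.
..###.
##.###
#.#.#.
.##.#.
....#.
gen 4: ..#..#
#.....
#.....
......
.##.#.
.#..##
gen 5: .#..##
##...#
......
.#....
######
.#..##
gen 6: .##...
.#..##
.#....
.#.###
...#..
......
gen 7: ###...
.#....
.#.#..
#..##.
..##..
..#...
gen 8: #.#...
......
##.##.
.#..#.
.##.#.
......
gen 9: ......
#.##.#
######
....#.
.###..
..##..
gen 10: .#..#.
......
......
......
.#..#.
.#.#..
gen 11: ..#...
......
......
......
..#...
##.##.

0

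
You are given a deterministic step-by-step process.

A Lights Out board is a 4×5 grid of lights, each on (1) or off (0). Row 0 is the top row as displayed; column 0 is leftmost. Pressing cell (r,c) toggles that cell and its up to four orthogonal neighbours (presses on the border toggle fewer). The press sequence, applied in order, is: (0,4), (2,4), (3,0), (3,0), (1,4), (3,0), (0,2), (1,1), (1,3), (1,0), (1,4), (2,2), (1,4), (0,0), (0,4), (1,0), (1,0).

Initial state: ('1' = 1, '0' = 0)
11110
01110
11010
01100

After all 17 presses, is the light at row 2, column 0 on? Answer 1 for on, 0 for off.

1

t=0: 11110
01110
11010
01100
t=1: 11101
01111
11010
01100
t=2: 11101
01110
11001
01101
t=3: 11101
01110
01001
10101
t=4: 11101
01110
11001
01101
t=5: 11100
01101
11000
01101
t=6: 11100
01101
01000
10101
t=7: 10010
01001
01000
10101
t=8: 11010
10101
00000
10101
t=9: 11000
10010
00010
10101
t=10: 01000
01010
10010
10101
t=11: 01001
01001
10011
10101
t=12: 01001
01101
11101
10001
t=13: 01000
01110
11100
10001
t=14: 10000
11110
11100
10001
t=15: 10011
11111
11100
10001
t=16: 00011
00111
01100
10001
t=17: 10011
11111
11100
10001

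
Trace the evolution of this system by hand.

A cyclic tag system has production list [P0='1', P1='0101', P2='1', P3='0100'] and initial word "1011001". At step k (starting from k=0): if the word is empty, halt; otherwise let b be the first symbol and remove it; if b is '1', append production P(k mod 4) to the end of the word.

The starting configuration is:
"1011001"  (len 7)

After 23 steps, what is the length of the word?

[0] "1011001"  (len 7)
[1] "0110011"  (len 7)
[2] "110011"  (len 6)
[3] "100111"  (len 6)
[4] "001110100"  (len 9)
[5] "01110100"  (len 8)
[6] "1110100"  (len 7)
[7] "1101001"  (len 7)
[8] "1010010100"  (len 10)
[9] "0100101001"  (len 10)
[10] "100101001"  (len 9)
[11] "001010011"  (len 9)
[12] "01010011"  (len 8)
[13] "1010011"  (len 7)
[14] "0100110101"  (len 10)
[15] "100110101"  (len 9)
[16] "001101010100"  (len 12)
[17] "01101010100"  (len 11)
[18] "1101010100"  (len 10)
[19] "1010101001"  (len 10)
[20] "0101010010100"  (len 13)
[21] "101010010100"  (len 12)
[22] "010100101000101"  (len 15)
[23] "10100101000101"  (len 14)

14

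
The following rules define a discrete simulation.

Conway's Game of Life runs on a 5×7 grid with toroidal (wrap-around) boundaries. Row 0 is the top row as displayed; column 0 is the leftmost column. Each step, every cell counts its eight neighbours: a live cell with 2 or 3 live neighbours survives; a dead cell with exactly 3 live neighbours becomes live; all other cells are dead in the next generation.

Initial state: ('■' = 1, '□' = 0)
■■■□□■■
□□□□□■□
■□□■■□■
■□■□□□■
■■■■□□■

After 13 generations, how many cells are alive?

gen 0: ■■■□□■■
□□□□□■□
■□□■■□■
■□■□□□■
■■■■□□■
gen 1: □□□■■■□
□□■■□□□
■■□■■□□
□□□□■□□
□□□■□□□
gen 2: □□□□□□□
□■□□□■□
□■□□■□□
□□■□■□□
□□□■□■□
gen 3: □□□□■□□
□□□□□□□
□■■■■■□
□□■□■■□
□□□■■□□
gen 4: □□□■■□□
□□■□□■□
□■■□□■□
□■□□□□□
□□□□□□□
gen 5: □□□■■□□
□■■□□■□
□■■□□□□
□■■□□□□
□□□□□□□
gen 6: □□■■■□□
□■□□■□□
■□□■□□□
□■■□□□□
□□■■□□□
gen 7: □■□□■□□
□■□□■□□
■□□■□□□
□■□□□□□
□□□□■□□
gen 8: □□□■■■□
■■■■■□□
■■■□□□□
□□□□□□□
□□□□□□□
gen 9: □■□□□■□
■□□□□■■
■□□□□□□
□■□□□□□
□□□□■□□
gen 10: ■□□□■■□
■■□□□■□
■■□□□□□
□□□□□□□
□□□□□□□
gen 11: ■■□□■■□
□□□□■■□
■■□□□□■
□□□□□□□
□□□□□□□
gen 12: □□□□■■■
□□□□■□□
■□□□□■■
■□□□□□□
□□□□□□□
gen 13: □□□□■■□
■□□□■□□
■□□□□■■
■□□□□□□
□□□□□■■

10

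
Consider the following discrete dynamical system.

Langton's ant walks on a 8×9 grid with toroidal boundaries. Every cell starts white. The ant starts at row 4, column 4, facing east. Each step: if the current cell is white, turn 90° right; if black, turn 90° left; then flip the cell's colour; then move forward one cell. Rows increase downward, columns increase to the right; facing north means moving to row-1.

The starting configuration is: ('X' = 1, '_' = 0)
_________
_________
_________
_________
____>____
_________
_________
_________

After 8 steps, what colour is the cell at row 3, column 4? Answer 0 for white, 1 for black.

step 0: _________
_________
_________
_________
____>____
_________
_________
_________
step 1: _________
_________
_________
_________
____X____
____v____
_________
_________
step 2: _________
_________
_________
_________
____X____
___<X____
_________
_________
step 3: _________
_________
_________
_________
___^X____
___XX____
_________
_________
step 4: _________
_________
_________
_________
___X>____
___XX____
_________
_________
step 5: _________
_________
_________
____^____
___X_____
___XX____
_________
_________
step 6: _________
_________
_________
____X>___
___X_____
___XX____
_________
_________
step 7: _________
_________
_________
____XX___
___X_v___
___XX____
_________
_________
step 8: _________
_________
_________
____XX___
___X<X___
___XX____
_________
_________

1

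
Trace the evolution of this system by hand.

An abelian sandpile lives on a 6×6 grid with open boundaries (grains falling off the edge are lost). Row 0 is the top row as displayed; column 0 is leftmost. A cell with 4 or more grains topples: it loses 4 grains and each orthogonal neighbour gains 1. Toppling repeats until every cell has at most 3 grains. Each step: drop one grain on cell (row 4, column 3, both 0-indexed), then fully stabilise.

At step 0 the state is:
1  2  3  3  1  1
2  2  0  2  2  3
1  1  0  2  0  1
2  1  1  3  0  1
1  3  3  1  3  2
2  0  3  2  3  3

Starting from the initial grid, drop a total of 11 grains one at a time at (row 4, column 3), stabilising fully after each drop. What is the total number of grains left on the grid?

k=0  1  2  3  3  1  1
2  2  0  2  2  3
1  1  0  2  0  1
2  1  1  3  0  1
1  3  3  1  3  2
2  0  3  2  3  3
k=1  1  2  3  3  1  1
2  2  0  2  2  3
1  1  0  2  0  1
2  1  1  3  0  1
1  3  3  2  3  2
2  0  3  2  3  3
k=2  1  2  3  3  1  1
2  2  0  2  2  3
1  1  0  2  0  1
2  1  1  3  0  1
1  3  3  3  3  2
2  0  3  2  3  3
k=3  1  2  3  3  1  1
2  2  0  2  2  3
1  1  0  3  0  1
2  2  3  1  2  2
2  0  3  0  3  0
2  2  1  2  2  1
k=4  1  2  3  3  1  1
2  2  0  2  2  3
1  1  0  3  0  1
2  2  3  1  2  2
2  0  3  1  3  0
2  2  1  2  2  1
k=5  1  2  3  3  1  1
2  2  0  2  2  3
1  1  0  3  0  1
2  2  3  1  2  2
2  0  3  2  3  0
2  2  1  2  2  1
k=6  1  2  3  3  1  1
2  2  0  2  2  3
1  1  0  3  0  1
2  2  3  1  2  2
2  0  3  3  3  0
2  2  1  2  2  1
k=7  1  2  3  3  1  1
2  2  0  2  2  3
1  1  1  3  0  1
2  3  0  3  3  2
2  1  1  2  0  1
2  2  2  3  3  1
k=8  1  2  3  3  1  1
2  2  0  2  2  3
1  1  1  3  0  1
2  3  0  3  3  2
2  1  1  3  0  1
2  2  2  3  3  1
k=9  1  2  3  3  1  1
2  2  0  3  2  3
1  1  2  0  2  1
2  3  1  2  0  3
2  1  2  2  3  1
2  2  3  1  0  2
k=10  1  2  3  3  1  1
2  2  0  3  2  3
1  1  2  0  2  1
2  3  1  2  0  3
2  1  2  3  3  1
2  2  3  1  0  2
k=11  1  2  3  3  1  1
2  2  0  3  2  3
1  1  2  0  2  1
2  3  1  3  1  3
2  1  3  1  0  2
2  2  3  2  1  2

64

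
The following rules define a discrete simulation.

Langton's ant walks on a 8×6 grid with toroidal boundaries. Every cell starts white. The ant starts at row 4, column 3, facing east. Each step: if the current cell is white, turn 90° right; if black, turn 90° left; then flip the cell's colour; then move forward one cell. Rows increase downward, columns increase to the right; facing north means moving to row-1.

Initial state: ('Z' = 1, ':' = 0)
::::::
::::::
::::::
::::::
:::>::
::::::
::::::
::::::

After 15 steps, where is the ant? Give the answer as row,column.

0) ::::::
::::::
::::::
::::::
:::>::
::::::
::::::
::::::
1) ::::::
::::::
::::::
::::::
:::Z::
:::v::
::::::
::::::
2) ::::::
::::::
::::::
::::::
:::Z::
::<Z::
::::::
::::::
3) ::::::
::::::
::::::
::::::
::^Z::
::ZZ::
::::::
::::::
4) ::::::
::::::
::::::
::::::
::Z>::
::ZZ::
::::::
::::::
5) ::::::
::::::
::::::
:::^::
::Z:::
::ZZ::
::::::
::::::
6) ::::::
::::::
::::::
:::Z>:
::Z:::
::ZZ::
::::::
::::::
7) ::::::
::::::
::::::
:::ZZ:
::Z:v:
::ZZ::
::::::
::::::
8) ::::::
::::::
::::::
:::ZZ:
::Z<Z:
::ZZ::
::::::
::::::
9) ::::::
::::::
::::::
:::^Z:
::ZZZ:
::ZZ::
::::::
::::::
10) ::::::
::::::
::::::
::<:Z:
::ZZZ:
::ZZ::
::::::
::::::
11) ::::::
::::::
::^:::
::Z:Z:
::ZZZ:
::ZZ::
::::::
::::::
12) ::::::
::::::
::Z>::
::Z:Z:
::ZZZ:
::ZZ::
::::::
::::::
13) ::::::
::::::
::ZZ::
::ZvZ:
::ZZZ:
::ZZ::
::::::
::::::
14) ::::::
::::::
::ZZ::
::<ZZ:
::ZZZ:
::ZZ::
::::::
::::::
15) ::::::
::::::
::ZZ::
:::ZZ:
::vZZ:
::ZZ::
::::::
::::::

4,2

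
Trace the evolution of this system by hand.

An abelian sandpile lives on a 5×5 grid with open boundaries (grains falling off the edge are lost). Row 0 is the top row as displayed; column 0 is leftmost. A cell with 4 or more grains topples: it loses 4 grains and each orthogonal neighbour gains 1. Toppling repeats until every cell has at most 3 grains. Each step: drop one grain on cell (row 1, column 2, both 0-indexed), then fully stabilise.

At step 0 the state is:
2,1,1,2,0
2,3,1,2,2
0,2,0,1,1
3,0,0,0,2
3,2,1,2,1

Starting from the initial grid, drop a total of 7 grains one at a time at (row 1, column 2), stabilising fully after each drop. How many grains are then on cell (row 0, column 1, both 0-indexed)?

2

k=0  2,1,1,2,0
2,3,1,2,2
0,2,0,1,1
3,0,0,0,2
3,2,1,2,1
k=1  2,1,1,2,0
2,3,2,2,2
0,2,0,1,1
3,0,0,0,2
3,2,1,2,1
k=2  2,1,1,2,0
2,3,3,2,2
0,2,0,1,1
3,0,0,0,2
3,2,1,2,1
k=3  2,2,2,2,0
3,0,1,3,2
0,3,1,1,1
3,0,0,0,2
3,2,1,2,1
k=4  2,2,2,2,0
3,0,2,3,2
0,3,1,1,1
3,0,0,0,2
3,2,1,2,1
k=5  2,2,2,2,0
3,0,3,3,2
0,3,1,1,1
3,0,0,0,2
3,2,1,2,1
k=6  2,2,3,3,0
3,1,1,0,3
0,3,2,2,1
3,0,0,0,2
3,2,1,2,1
k=7  2,2,3,3,0
3,1,2,0,3
0,3,2,2,1
3,0,0,0,2
3,2,1,2,1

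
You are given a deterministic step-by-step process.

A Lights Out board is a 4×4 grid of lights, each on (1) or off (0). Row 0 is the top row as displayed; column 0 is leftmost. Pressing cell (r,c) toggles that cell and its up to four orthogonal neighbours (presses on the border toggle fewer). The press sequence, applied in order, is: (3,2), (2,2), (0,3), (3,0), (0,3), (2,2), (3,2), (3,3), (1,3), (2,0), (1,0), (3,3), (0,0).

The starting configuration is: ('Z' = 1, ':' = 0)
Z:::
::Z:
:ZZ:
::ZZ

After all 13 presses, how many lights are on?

12

0) Z:::
::Z:
:ZZ:
::ZZ
1) Z:::
::Z:
:Z::
:Z::
2) Z:::
::::
::ZZ
:ZZ:
3) Z:ZZ
:::Z
::ZZ
:ZZ:
4) Z:ZZ
:::Z
Z:ZZ
Z:Z:
5) Z:::
::::
Z:ZZ
Z:Z:
6) Z:::
::Z:
ZZ::
Z:::
7) Z:::
::Z:
ZZZ:
ZZZZ
8) Z:::
::Z:
ZZZZ
ZZ::
9) Z::Z
:::Z
ZZZ:
ZZ::
10) Z::Z
Z::Z
::Z:
:Z::
11) :::Z
:Z:Z
Z:Z:
:Z::
12) :::Z
:Z:Z
Z:ZZ
:ZZZ
13) ZZ:Z
ZZ:Z
Z:ZZ
:ZZZ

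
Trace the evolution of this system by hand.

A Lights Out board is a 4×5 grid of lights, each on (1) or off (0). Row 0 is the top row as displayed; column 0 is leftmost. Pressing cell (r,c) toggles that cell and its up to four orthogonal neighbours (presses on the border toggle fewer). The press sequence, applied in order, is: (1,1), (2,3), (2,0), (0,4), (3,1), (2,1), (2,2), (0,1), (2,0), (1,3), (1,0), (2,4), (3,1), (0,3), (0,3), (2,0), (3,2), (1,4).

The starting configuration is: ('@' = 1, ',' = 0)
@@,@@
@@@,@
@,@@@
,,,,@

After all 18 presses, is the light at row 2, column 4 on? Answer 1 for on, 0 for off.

0

[0] @@,@@
@@@,@
@,@@@
,,,,@
[1] @,,@@
,,,,@
@@@@@
,,,,@
[2] @,,@@
,,,@@
@@,,,
,,,@@
[3] @,,@@
@,,@@
,,,,,
@,,@@
[4] @,,,,
@,,@,
,,,,,
@,,@@
[5] @,,,,
@,,@,
,@,,,
,@@@@
[6] @,,,,
@@,@,
@,@,,
,,@@@
[7] @,,,,
@@@@,
@@,@,
,,,@@
[8] ,@@,,
@,@@,
@@,@,
,,,@@
[9] ,@@,,
,,@@,
,,,@,
@,,@@
[10] ,@@@,
,,,,@
,,,,,
@,,@@
[11] @@@@,
@@,,@
@,,,,
@,,@@
[12] @@@@,
@@,,,
@,,@@
@,,@,
[13] @@@@,
@@,,,
@@,@@
,@@@,
[14] @@,,@
@@,@,
@@,@@
,@@@,
[15] @@@@,
@@,,,
@@,@@
,@@@,
[16] @@@@,
,@,,,
,,,@@
@@@@,
[17] @@@@,
,@,,,
,,@@@
@,,,,
[18] @@@@@
,@,@@
,,@@,
@,,,,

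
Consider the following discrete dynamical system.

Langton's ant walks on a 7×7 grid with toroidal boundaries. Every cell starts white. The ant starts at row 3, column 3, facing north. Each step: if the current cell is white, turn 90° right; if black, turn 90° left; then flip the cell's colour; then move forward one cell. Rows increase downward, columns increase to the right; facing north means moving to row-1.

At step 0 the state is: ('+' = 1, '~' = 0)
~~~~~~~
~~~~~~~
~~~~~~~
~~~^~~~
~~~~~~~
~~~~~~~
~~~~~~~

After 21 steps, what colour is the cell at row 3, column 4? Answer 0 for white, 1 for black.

[0] ~~~~~~~
~~~~~~~
~~~~~~~
~~~^~~~
~~~~~~~
~~~~~~~
~~~~~~~
[1] ~~~~~~~
~~~~~~~
~~~~~~~
~~~+>~~
~~~~~~~
~~~~~~~
~~~~~~~
[2] ~~~~~~~
~~~~~~~
~~~~~~~
~~~++~~
~~~~v~~
~~~~~~~
~~~~~~~
[3] ~~~~~~~
~~~~~~~
~~~~~~~
~~~++~~
~~~<+~~
~~~~~~~
~~~~~~~
[4] ~~~~~~~
~~~~~~~
~~~~~~~
~~~^+~~
~~~++~~
~~~~~~~
~~~~~~~
[5] ~~~~~~~
~~~~~~~
~~~~~~~
~~<~+~~
~~~++~~
~~~~~~~
~~~~~~~
[6] ~~~~~~~
~~~~~~~
~~^~~~~
~~+~+~~
~~~++~~
~~~~~~~
~~~~~~~
[7] ~~~~~~~
~~~~~~~
~~+>~~~
~~+~+~~
~~~++~~
~~~~~~~
~~~~~~~
[8] ~~~~~~~
~~~~~~~
~~++~~~
~~+v+~~
~~~++~~
~~~~~~~
~~~~~~~
[9] ~~~~~~~
~~~~~~~
~~++~~~
~~<++~~
~~~++~~
~~~~~~~
~~~~~~~
[10] ~~~~~~~
~~~~~~~
~~++~~~
~~~++~~
~~v++~~
~~~~~~~
~~~~~~~
[11] ~~~~~~~
~~~~~~~
~~++~~~
~~~++~~
~<+++~~
~~~~~~~
~~~~~~~
[12] ~~~~~~~
~~~~~~~
~~++~~~
~^~++~~
~++++~~
~~~~~~~
~~~~~~~
[13] ~~~~~~~
~~~~~~~
~~++~~~
~+>++~~
~++++~~
~~~~~~~
~~~~~~~
[14] ~~~~~~~
~~~~~~~
~~++~~~
~++++~~
~+v++~~
~~~~~~~
~~~~~~~
[15] ~~~~~~~
~~~~~~~
~~++~~~
~++++~~
~+~>+~~
~~~~~~~
~~~~~~~
[16] ~~~~~~~
~~~~~~~
~~++~~~
~++^+~~
~+~~+~~
~~~~~~~
~~~~~~~
[17] ~~~~~~~
~~~~~~~
~~++~~~
~+<~+~~
~+~~+~~
~~~~~~~
~~~~~~~
[18] ~~~~~~~
~~~~~~~
~~++~~~
~+~~+~~
~+v~+~~
~~~~~~~
~~~~~~~
[19] ~~~~~~~
~~~~~~~
~~++~~~
~+~~+~~
~<+~+~~
~~~~~~~
~~~~~~~
[20] ~~~~~~~
~~~~~~~
~~++~~~
~+~~+~~
~~+~+~~
~v~~~~~
~~~~~~~
[21] ~~~~~~~
~~~~~~~
~~++~~~
~+~~+~~
~~+~+~~
<+~~~~~
~~~~~~~

1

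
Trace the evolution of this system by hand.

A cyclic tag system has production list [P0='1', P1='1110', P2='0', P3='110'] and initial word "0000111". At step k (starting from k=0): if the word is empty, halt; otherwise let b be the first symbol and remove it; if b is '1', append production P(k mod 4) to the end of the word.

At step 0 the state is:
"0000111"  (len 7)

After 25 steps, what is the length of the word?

16

[0] "0000111"  (len 7)
[1] "000111"  (len 6)
[2] "00111"  (len 5)
[3] "0111"  (len 4)
[4] "111"  (len 3)
[5] "111"  (len 3)
[6] "111110"  (len 6)
[7] "111100"  (len 6)
[8] "11100110"  (len 8)
[9] "11001101"  (len 8)
[10] "10011011110"  (len 11)
[11] "00110111100"  (len 11)
[12] "0110111100"  (len 10)
[13] "110111100"  (len 9)
[14] "101111001110"  (len 12)
[15] "011110011100"  (len 12)
[16] "11110011100"  (len 11)
[17] "11100111001"  (len 11)
[18] "11001110011110"  (len 14)
[19] "10011100111100"  (len 14)
[20] "0011100111100110"  (len 16)
[21] "011100111100110"  (len 15)
[22] "11100111100110"  (len 14)
[23] "11001111001100"  (len 14)
[24] "1001111001100110"  (len 16)
[25] "0011110011001101"  (len 16)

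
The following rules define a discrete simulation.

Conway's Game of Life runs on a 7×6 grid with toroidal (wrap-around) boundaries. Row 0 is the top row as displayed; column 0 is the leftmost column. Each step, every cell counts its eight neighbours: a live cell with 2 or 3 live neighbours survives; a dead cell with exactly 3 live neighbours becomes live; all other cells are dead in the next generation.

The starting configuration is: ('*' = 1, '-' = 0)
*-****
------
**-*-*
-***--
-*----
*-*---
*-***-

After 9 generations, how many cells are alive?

gen 0: *-****
------
**-*-*
-***--
-*----
*-*---
*-***-
gen 1: *-*---
------
**-**-
---**-
*--*--
*-*--*
*-----
gen 2: -*----
*-**-*
--****
**----
****--
*----*
*-----
gen 3: -**--*
*----*
------
------
--*---
--*--*
**---*
gen 4: --*-*-
**---*
------
------
------
--*--*
----**
gen 5: -*-**-
**---*
*-----
------
------
----**
----**
gen 6: -***--
-**-**
**---*
------
------
----**
*-----
gen 7: ---***
----**
-**-**
*-----
------
-----*
******
gen 8: -*----
--*---
-*-**-
**---*
------
-***-*
-**---
gen 9: -*----
-***--
-*-***
***-**
----**
**-*--
---*--

19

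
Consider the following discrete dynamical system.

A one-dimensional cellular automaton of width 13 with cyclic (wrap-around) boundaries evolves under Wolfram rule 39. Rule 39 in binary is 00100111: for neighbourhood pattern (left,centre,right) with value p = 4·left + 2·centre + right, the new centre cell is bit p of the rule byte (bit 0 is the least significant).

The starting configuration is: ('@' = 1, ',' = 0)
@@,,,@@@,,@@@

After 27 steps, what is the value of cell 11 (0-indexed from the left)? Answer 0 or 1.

0) @@,,,@@@,,@@@
1) ,,,@@,,,,@,,,
2) @@@,,,@@@@,@@
3) ,,,,@@,,,,@,,
4) @@@@,,,@@@@,@
5) ,,,,,@@,,,,@,
6) @@@@@,,,@@@@,
7) ,,,,,,@@,,,,@
8) ,@@@@@,,,@@@@
9) @,,,,,,@@,,,,
10) @,@@@@@,,,@@@
11) ,@,,,,,,@@,,,
12) @@,@@@@@,,,@@
13) ,,@,,,,,,@@,,
14) @@@,@@@@@,,,@
15) ,,,@,,,,,,@@,
16) @@@@,@@@@@,,,
17) ,,,,@,,,,,,@@
18) ,@@@@,@@@@@,,
19) @,,,,@,,,,,,@
20) ,,@@@@,@@@@@,
21) @@,,,,@,,,,,,
22) ,,,@@@@,@@@@@
23) ,@@,,,,@,,,,,
24) @,,,@@@@,@@@@
25) ,,@@,,,,@,,,,
26) @@,,,@@@@,@@@
27) ,,,@@,,,,@,,,

0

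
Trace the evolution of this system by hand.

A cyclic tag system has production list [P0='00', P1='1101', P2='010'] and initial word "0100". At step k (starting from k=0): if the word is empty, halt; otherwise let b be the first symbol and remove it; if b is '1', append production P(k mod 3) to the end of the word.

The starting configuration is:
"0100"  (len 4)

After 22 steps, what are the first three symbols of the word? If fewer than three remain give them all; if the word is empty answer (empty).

000

step 0: "0100"  (len 4)
step 1: "100"  (len 3)
step 2: "001101"  (len 6)
step 3: "01101"  (len 5)
step 4: "1101"  (len 4)
step 5: "1011101"  (len 7)
step 6: "011101010"  (len 9)
step 7: "11101010"  (len 8)
step 8: "11010101101"  (len 11)
step 9: "1010101101010"  (len 13)
step 10: "01010110101000"  (len 14)
step 11: "1010110101000"  (len 13)
step 12: "010110101000010"  (len 15)
step 13: "10110101000010"  (len 14)
step 14: "01101010000101101"  (len 17)
step 15: "1101010000101101"  (len 16)
step 16: "10101000010110100"  (len 17)
step 17: "01010000101101001101"  (len 20)
step 18: "1010000101101001101"  (len 19)
step 19: "01000010110100110100"  (len 20)
step 20: "1000010110100110100"  (len 19)
step 21: "000010110100110100010"  (len 21)
step 22: "00010110100110100010"  (len 20)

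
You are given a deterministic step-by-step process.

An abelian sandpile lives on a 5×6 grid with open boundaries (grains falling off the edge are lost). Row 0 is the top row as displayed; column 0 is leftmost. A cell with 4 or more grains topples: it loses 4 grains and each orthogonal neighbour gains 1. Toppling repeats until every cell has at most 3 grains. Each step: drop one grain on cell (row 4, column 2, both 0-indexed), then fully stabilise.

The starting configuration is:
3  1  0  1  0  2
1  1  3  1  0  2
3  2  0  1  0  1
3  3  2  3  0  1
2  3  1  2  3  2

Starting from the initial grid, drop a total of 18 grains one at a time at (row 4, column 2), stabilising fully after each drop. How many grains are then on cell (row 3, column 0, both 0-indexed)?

3

step 0: 3  1  0  1  0  2
1  1  3  1  0  2
3  2  0  1  0  1
3  3  2  3  0  1
2  3  1  2  3  2
step 1: 3  1  0  1  0  2
1  1  3  1  0  2
3  2  0  1  0  1
3  3  2  3  0  1
2  3  2  2  3  2
step 2: 3  1  0  1  0  2
1  1  3  1  0  2
3  2  0  1  0  1
3  3  2  3  0  1
2  3  3  2  3  2
step 3: 3  1  0  1  0  2
2  2  3  1  0  2
1  0  2  2  0  1
2  3  1  1  2  1
0  2  3  1  0  3
step 4: 3  1  0  1  0  2
2  2  3  1  0  2
1  0  2  2  0  1
2  3  2  1  2  1
0  3  0  2  0  3
step 5: 3  1  0  1  0  2
2  2  3  1  0  2
1  0  2  2  0  1
2  3  2  1  2  1
0  3  1  2  0  3
step 6: 3  1  0  1  0  2
2  2  3  1  0  2
1  0  2  2  0  1
2  3  2  1  2  1
0  3  2  2  0  3
step 7: 3  1  0  1  0  2
2  2  3  1  0  2
1  0  2  2  0  1
2  3  2  1  2  1
0  3  3  2  0  3
step 8: 3  1  0  1  0  2
2  2  3  1  0  2
1  1  3  2  0  1
3  1  0  2  2  1
1  1  2  3  0  3
step 9: 3  1  0  1  0  2
2  2  3  1  0  2
1  1  3  2  0  1
3  1  0  2  2  1
1  1  3  3  0  3
step 10: 3  1  0  1  0  2
2  2  3  1  0  2
1  1  3  2  0  1
3  1  1  3  2  1
1  2  1  0  1  3
step 11: 3  1  0  1  0  2
2  2  3  1  0  2
1  1  3  2  0  1
3  1  1  3  2  1
1  2  2  0  1  3
step 12: 3  1  0  1  0  2
2  2  3  1  0  2
1  1  3  2  0  1
3  1  1  3  2  1
1  2  3  0  1  3
step 13: 3  1  0  1  0  2
2  2  3  1  0  2
1  1  3  2  0  1
3  1  2  3  2  1
1  3  0  1  1  3
step 14: 3  1  0  1  0  2
2  2  3  1  0  2
1  1  3  2  0  1
3  1  2  3  2  1
1  3  1  1  1  3
step 15: 3  1  0  1  0  2
2  2  3  1  0  2
1  1  3  2  0  1
3  1  2  3  2  1
1  3  2  1  1  3
step 16: 3  1  0  1  0  2
2  2  3  1  0  2
1  1  3  2  0  1
3  1  2  3  2  1
1  3  3  1  1  3
step 17: 3  1  0  1  0  2
2  2  3  1  0  2
1  1  3  2  0  1
3  2  3  3  2  1
2  0  1  2  1  3
step 18: 3  1  0  1  0  2
2  2  3  1  0  2
1  1  3  2  0  1
3  2  3  3  2  1
2  0  2  2  1  3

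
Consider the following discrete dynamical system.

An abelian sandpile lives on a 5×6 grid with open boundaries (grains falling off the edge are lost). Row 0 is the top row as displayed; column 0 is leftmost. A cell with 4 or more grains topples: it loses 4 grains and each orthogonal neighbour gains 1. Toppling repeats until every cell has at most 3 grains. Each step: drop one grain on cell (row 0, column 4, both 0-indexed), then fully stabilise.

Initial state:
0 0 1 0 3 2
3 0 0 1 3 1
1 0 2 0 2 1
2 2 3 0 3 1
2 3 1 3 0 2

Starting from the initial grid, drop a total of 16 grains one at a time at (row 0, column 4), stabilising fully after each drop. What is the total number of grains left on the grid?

[0] 0 0 1 0 3 2
3 0 0 1 3 1
1 0 2 0 2 1
2 2 3 0 3 1
2 3 1 3 0 2
[1] 0 0 1 1 1 3
3 0 0 2 0 2
1 0 2 0 3 1
2 2 3 0 3 1
2 3 1 3 0 2
[2] 0 0 1 1 2 3
3 0 0 2 0 2
1 0 2 0 3 1
2 2 3 0 3 1
2 3 1 3 0 2
[3] 0 0 1 1 3 3
3 0 0 2 0 2
1 0 2 0 3 1
2 2 3 0 3 1
2 3 1 3 0 2
[4] 0 0 1 2 1 0
3 0 0 2 1 3
1 0 2 0 3 1
2 2 3 0 3 1
2 3 1 3 0 2
[5] 0 0 1 2 2 0
3 0 0 2 1 3
1 0 2 0 3 1
2 2 3 0 3 1
2 3 1 3 0 2
[6] 0 0 1 2 3 0
3 0 0 2 1 3
1 0 2 0 3 1
2 2 3 0 3 1
2 3 1 3 0 2
[7] 0 0 1 3 0 1
3 0 0 2 2 3
1 0 2 0 3 1
2 2 3 0 3 1
2 3 1 3 0 2
[8] 0 0 1 3 1 1
3 0 0 2 2 3
1 0 2 0 3 1
2 2 3 0 3 1
2 3 1 3 0 2
[9] 0 0 1 3 2 1
3 0 0 2 2 3
1 0 2 0 3 1
2 2 3 0 3 1
2 3 1 3 0 2
[10] 0 0 1 3 3 1
3 0 0 2 2 3
1 0 2 0 3 1
2 2 3 0 3 1
2 3 1 3 0 2
[11] 0 0 2 0 1 2
3 0 0 3 3 3
1 0 2 0 3 1
2 2 3 0 3 1
2 3 1 3 0 2
[12] 0 0 2 0 2 2
3 0 0 3 3 3
1 0 2 0 3 1
2 2 3 0 3 1
2 3 1 3 0 2
[13] 0 0 2 0 3 2
3 0 0 3 3 3
1 0 2 0 3 1
2 2 3 0 3 1
2 3 1 3 0 2
[14] 0 0 2 2 2 0
3 0 1 0 3 1
1 0 2 2 1 3
2 2 3 1 0 2
2 3 1 3 1 2
[15] 0 0 2 2 3 0
3 0 1 0 3 1
1 0 2 2 1 3
2 2 3 1 0 2
2 3 1 3 1 2
[16] 0 0 2 3 1 1
3 0 1 1 0 2
1 0 2 2 2 3
2 2 3 1 0 2
2 3 1 3 1 2

46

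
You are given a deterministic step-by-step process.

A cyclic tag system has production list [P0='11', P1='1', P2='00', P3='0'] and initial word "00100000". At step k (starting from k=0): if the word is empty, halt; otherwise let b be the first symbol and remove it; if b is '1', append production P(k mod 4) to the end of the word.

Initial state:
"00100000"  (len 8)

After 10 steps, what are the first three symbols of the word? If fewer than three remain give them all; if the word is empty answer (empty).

(empty)

[0] "00100000"  (len 8)
[1] "0100000"  (len 7)
[2] "100000"  (len 6)
[3] "0000000"  (len 7)
[4] "000000"  (len 6)
[5] "00000"  (len 5)
[6] "0000"  (len 4)
[7] "000"  (len 3)
[8] "00"  (len 2)
[9] "0"  (len 1)
[10] (halted — word empty)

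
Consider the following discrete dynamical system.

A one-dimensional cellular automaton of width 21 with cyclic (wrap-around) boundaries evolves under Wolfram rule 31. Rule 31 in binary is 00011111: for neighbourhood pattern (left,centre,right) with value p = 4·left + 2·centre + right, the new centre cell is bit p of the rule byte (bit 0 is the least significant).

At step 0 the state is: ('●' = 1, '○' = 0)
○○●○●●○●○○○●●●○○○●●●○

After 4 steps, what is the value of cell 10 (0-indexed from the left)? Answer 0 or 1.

0) ○○●○●●○●○○○●●●○○○●●●○
1) ●●●○●○○●●●●●○○●●●●○○●
2) ○○○○●●●●○○○○●●●○○○●●●
3) ●●●●●○○○●●●●●○○●●●●○○
4) ●○○○○●●●●○○○○●●●○○○●●

0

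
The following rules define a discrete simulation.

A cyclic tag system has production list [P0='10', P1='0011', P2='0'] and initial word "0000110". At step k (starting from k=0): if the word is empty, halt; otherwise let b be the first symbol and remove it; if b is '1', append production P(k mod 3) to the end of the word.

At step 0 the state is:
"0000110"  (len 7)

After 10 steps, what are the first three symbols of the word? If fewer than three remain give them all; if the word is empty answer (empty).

101

step 0: "0000110"  (len 7)
step 1: "000110"  (len 6)
step 2: "00110"  (len 5)
step 3: "0110"  (len 4)
step 4: "110"  (len 3)
step 5: "100011"  (len 6)
step 6: "000110"  (len 6)
step 7: "00110"  (len 5)
step 8: "0110"  (len 4)
step 9: "110"  (len 3)
step 10: "1010"  (len 4)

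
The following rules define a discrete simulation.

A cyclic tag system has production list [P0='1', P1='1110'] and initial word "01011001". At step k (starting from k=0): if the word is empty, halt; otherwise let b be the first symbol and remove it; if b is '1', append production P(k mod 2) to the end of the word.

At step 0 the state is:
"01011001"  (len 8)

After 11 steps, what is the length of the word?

gen 0: "01011001"  (len 8)
gen 1: "1011001"  (len 7)
gen 2: "0110011110"  (len 10)
gen 3: "110011110"  (len 9)
gen 4: "100111101110"  (len 12)
gen 5: "001111011101"  (len 12)
gen 6: "01111011101"  (len 11)
gen 7: "1111011101"  (len 10)
gen 8: "1110111011110"  (len 13)
gen 9: "1101110111101"  (len 13)
gen 10: "1011101111011110"  (len 16)
gen 11: "0111011110111101"  (len 16)

16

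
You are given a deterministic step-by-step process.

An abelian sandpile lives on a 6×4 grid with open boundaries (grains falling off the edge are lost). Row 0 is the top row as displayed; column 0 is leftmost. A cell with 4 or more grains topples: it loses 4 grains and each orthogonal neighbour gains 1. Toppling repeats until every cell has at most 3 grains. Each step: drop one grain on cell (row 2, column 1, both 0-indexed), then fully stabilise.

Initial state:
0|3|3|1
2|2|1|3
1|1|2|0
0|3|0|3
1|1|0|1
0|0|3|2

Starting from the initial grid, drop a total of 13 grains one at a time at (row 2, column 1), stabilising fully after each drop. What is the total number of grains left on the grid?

41

0) 0|3|3|1
2|2|1|3
1|1|2|0
0|3|0|3
1|1|0|1
0|0|3|2
1) 0|3|3|1
2|2|1|3
1|2|2|0
0|3|0|3
1|1|0|1
0|0|3|2
2) 0|3|3|1
2|2|1|3
1|3|2|0
0|3|0|3
1|1|0|1
0|0|3|2
3) 0|3|3|1
2|3|1|3
2|1|3|0
1|0|1|3
1|2|0|1
0|0|3|2
4) 0|3|3|1
2|3|1|3
2|2|3|0
1|0|1|3
1|2|0|1
0|0|3|2
5) 0|3|3|1
2|3|1|3
2|3|3|0
1|0|1|3
1|2|0|1
0|0|3|2
6) 1|1|1|3
3|2|1|0
3|2|1|2
1|1|2|3
1|2|0|1
0|0|3|2
7) 1|1|1|3
3|2|1|0
3|3|1|2
1|1|2|3
1|2|0|1
0|0|3|2
8) 2|2|1|3
1|0|2|0
1|2|2|2
2|2|2|3
1|2|0|1
0|0|3|2
9) 2|2|1|3
1|0|2|0
1|3|2|2
2|2|2|3
1|2|0|1
0|0|3|2
10) 2|2|1|3
1|1|2|0
2|0|3|2
2|3|2|3
1|2|0|1
0|0|3|2
11) 2|2|1|3
1|1|2|0
2|1|3|2
2|3|2|3
1|2|0|1
0|0|3|2
12) 2|2|1|3
1|1|2|0
2|2|3|2
2|3|2|3
1|2|0|1
0|0|3|2
13) 2|2|1|3
1|1|2|0
2|3|3|2
2|3|2|3
1|2|0|1
0|0|3|2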